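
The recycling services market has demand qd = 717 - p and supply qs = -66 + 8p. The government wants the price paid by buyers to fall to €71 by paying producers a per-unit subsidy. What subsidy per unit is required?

At a buyer price of 71, quantity demanded is 717 − 1·71 = 646.
Sellers supply 646 only when they receive ps with -66 + 8·ps = 646, i.e. ps = 89.
s = ps − pb = 89 − 71 = 18.

Required subsidy s = €18 per unit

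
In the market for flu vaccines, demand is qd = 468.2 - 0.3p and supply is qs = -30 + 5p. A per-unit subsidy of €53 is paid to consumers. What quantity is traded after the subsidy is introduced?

Pre-subsidy: 468.2 - 0.3p = -30 + 5p gives p* = 94, q* = 440.
With the rebate, buyers effectively pay pb = ps − 53, where ps is the price sellers receive.
Demand in terms of ps becomes qd = 468.2 − 0.3(ps − 53) = 484.1 - 0.3ps. Setting this equal to supply: 484.1 - 0.3ps = -30 + 5ps, so ps = 97.
Buyers pay pb = 97 − 53 = 44; q' = -30 + 5·97 = 455.

q' = 455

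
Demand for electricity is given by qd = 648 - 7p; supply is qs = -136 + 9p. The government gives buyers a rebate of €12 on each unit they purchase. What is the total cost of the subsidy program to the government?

Government cost = €4227

Pre-subsidy: 648 - 7p = -136 + 9p gives p* = 49, q* = 305.
With the rebate, buyers effectively pay pb = ps − 12, where ps is the price sellers receive.
Demand in terms of ps becomes qd = 648 − 7(ps − 12) = 732 - 7ps. Setting this equal to supply: 732 - 7ps = -136 + 9ps, so ps = 54.25.
Buyers pay pb = 54.25 − 12 = 42.25; q' = -136 + 9·54.25 = 352.25.
Government outlay = subsidy × quantity = 12 × 352.25 = 4227.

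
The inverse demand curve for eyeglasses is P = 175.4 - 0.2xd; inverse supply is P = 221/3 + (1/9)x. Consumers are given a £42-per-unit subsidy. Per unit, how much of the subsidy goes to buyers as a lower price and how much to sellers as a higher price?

Buyers gain £27 per unit; sellers gain £15 per unit

Pre-subsidy: 175.4 - 0.2x = 221/3 + (1/9)x gives x* = 327 and P* = 110.
With the rebate, buyers effectively pay Pb = Ps − 42, where Ps is the price sellers receive.
On the curves, Pb = 175.4 - 0.2x and Ps = 221/3 + (1/9)x; the wedge Ps − Pb = 42 gives 221/3 + (1/9)x − (175.4 - 0.2x) = 42, so x' = 462.
Then Pb = 175.4 − 0.2·462 = 83 and Ps = 221/3 + (1/9)·462 = 125.
Buyers' price falls by P* − Pb = 110 − 83 = 27; sellers' price rises by Ps − P* = 125 − 110 = 15.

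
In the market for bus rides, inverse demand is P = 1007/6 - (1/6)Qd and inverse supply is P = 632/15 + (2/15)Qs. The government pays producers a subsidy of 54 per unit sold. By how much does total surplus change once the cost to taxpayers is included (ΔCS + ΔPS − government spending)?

Net change in total surplus = -4860

Pre-subsidy: 1007/6 - (1/6)Q = 632/15 + (2/15)Q gives Q* = 419 and P* = 98.
With the subsidy, sellers receive Ps = Pb + 54 for each unit, where Pb is the price buyers pay.
On the curves, Pb = 1007/6 - (1/6)Q and Ps = 632/15 + (2/15)Q; the wedge Ps − Pb = 54 gives 632/15 + (2/15)Q − (1007/6 - (1/6)Q) = 54, so Q' = 599.
Then Pb = 1007/6 − (1/6)·599 = 68 and Ps = 632/15 + (2/15)·599 = 122.
ΔCS = ½(419 + 599)(98 − 68) = 15270; ΔPS = ½(419 + 599)(122 − 98) = 12216.
Government spending = 54 × 599 = 32346.
Net change = 15270 + 12216 − 32346 = -4860. The loss equals the DWL triangle ½·54·180.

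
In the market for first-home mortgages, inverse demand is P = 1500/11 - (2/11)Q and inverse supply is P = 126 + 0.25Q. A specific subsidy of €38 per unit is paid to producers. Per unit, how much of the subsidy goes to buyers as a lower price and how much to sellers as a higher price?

Buyers gain €16 per unit; sellers gain €22 per unit

Pre-subsidy: 1500/11 - (2/11)Q = 126 + 0.25Q gives Q* = 24 and P* = 132.
With the subsidy, sellers receive Ps = Pb + 38 for each unit, where Pb is the price buyers pay.
On the curves, Pb = 1500/11 - (2/11)Q and Ps = 126 + 0.25Q; the wedge Ps − Pb = 38 gives 126 + 0.25Q − (1500/11 - (2/11)Q) = 38, so Q' = 112.
Then Pb = 1500/11 − (2/11)·112 = 116 and Ps = 126 + 0.25·112 = 154.
Buyers' price falls by P* − Pb = 132 − 116 = 16; sellers' price rises by Ps − P* = 154 − 132 = 22.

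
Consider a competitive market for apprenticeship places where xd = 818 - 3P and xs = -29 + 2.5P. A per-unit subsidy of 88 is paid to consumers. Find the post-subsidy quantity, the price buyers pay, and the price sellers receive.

x' = 476; buyers pay 114; sellers receive 202

Pre-subsidy: 818 - 3P = -29 + 2.5P gives P* = 154, x* = 356.
With the rebate, buyers effectively pay Pb = Ps − 88, where Ps is the price sellers receive.
Demand in terms of Ps becomes xd = 818 − 3(Ps − 88) = 1082 - 3Ps. Setting this equal to supply: 1082 - 3Ps = -29 + 2.5Ps, so Ps = 202.
Buyers pay Pb = 202 − 88 = 114; x' = -29 + 2.5·202 = 476.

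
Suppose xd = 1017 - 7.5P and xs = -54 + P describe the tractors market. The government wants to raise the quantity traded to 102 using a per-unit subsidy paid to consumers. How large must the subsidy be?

Required subsidy s = 34 per unit

At x = 102, invert demand for the buyer price: Pb = (1017 − 102)/7.5 = 122; invert supply for the seller price: Ps = (102 − (-54))/1 = 156.
The subsidy must fill the gap: s = Ps − Pb = 156 − 122 = 34.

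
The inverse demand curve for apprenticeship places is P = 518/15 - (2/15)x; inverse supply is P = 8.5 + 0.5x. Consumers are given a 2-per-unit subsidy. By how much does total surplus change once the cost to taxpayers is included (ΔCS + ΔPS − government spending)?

Pre-subsidy: 518/15 - (2/15)x = 8.5 + 0.5x gives x* = 781/19 and P* = 552/19.
With the rebate, buyers effectively pay Pb = Ps − 2, where Ps is the price sellers receive.
On the curves, Pb = 518/15 - (2/15)x and Ps = 8.5 + 0.5x; the wedge Ps − Pb = 2 gives 8.5 + 0.5x − (518/15 - (2/15)x) = 2, so x' = 841/19.
Then Pb = 518/15 − (2/15)·(841/19) = 544/19 and Ps = 8.5 + 0.5·(841/19) = 582/19.
ΔCS = ½(781/19 + 841/19)(552/19 − 544/19) = 6488/361; ΔPS = ½(781/19 + 841/19)(582/19 − 552/19) = 24330/361.
Government spending = 2 × 841/19 = 1682/19.
Net change = 6488/361 + 24330/361 − 1682/19 = -60/19. The loss equals the DWL triangle ½·2·60/19.

Net change in total surplus = -60/19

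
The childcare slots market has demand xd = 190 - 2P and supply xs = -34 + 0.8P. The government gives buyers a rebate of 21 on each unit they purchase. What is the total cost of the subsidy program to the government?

Pre-subsidy: 190 - 2P = -34 + 0.8P gives P* = 80, x* = 30.
With the rebate, buyers effectively pay Pb = Ps − 21, where Ps is the price sellers receive.
Demand in terms of Ps becomes xd = 190 − 2(Ps − 21) = 232 - 2Ps. Setting this equal to supply: 232 - 2Ps = -34 + 0.8Ps, so Ps = 95.
Buyers pay Pb = 95 − 21 = 74; x' = -34 + 0.8·95 = 42.
Government outlay = subsidy × quantity = 21 × 42 = 882.

Government cost = 882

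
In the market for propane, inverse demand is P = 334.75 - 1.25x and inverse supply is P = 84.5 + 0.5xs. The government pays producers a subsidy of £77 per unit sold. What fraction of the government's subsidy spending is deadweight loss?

DWL / government spending = 2/17

Pre-subsidy: 334.75 - 1.25x = 84.5 + 0.5x gives x* = 143 and P* = 156.
With the subsidy, sellers receive Ps = Pb + 77 for each unit, where Pb is the price buyers pay.
On the curves, Pb = 334.75 - 1.25x and Ps = 84.5 + 0.5x; the wedge Ps − Pb = 77 gives 84.5 + 0.5x − (334.75 - 1.25x) = 77, so x' = 187.
Then Pb = 334.75 − 1.25·187 = 101 and Ps = 84.5 + 0.5·187 = 178.
ΔCS = ½(143 + 187)(156 − 101) = 9075; ΔPS = ½(143 + 187)(178 − 156) = 3630.
Government spending = 77 × 187 = 14399.
DWL = ½ × 77 × (187 − 143) = 1694; fraction = 1694 / 14399 = 2/17.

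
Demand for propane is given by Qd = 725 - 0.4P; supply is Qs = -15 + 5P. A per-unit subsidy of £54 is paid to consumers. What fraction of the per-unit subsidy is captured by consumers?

Pre-subsidy: 725 - 0.4P = -15 + 5P gives P* = 3700/27, Q* = 18095/27.
With the rebate, buyers effectively pay Pb = Ps − 54, where Ps is the price sellers receive.
Demand in terms of Ps becomes Qd = 725 − 0.4(Ps − 54) = 746.6 - 0.4Ps. Setting this equal to supply: 746.6 - 0.4Ps = -15 + 5Ps, so Ps = 3808/27.
Buyers pay Pb = 3808/27 − 54 = 2350/27; Q' = -15 + 5·(3808/27) = 18635/27.
Buyers' price falls by P* − Pb = 3700/27 − 2350/27 = 50; sellers' price rises by Ps − P* = 3808/27 − 3700/27 = 4.
So consumers capture 50/54 = 25/27 of each unit of subsidy.

Consumer share = 25/27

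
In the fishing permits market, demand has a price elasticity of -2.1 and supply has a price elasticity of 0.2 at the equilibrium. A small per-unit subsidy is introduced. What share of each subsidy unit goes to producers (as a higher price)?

For a small subsidy around the equilibrium, the benefit split depends on the relative slopes, which at a point are proportional to the elasticities.
Buyer share = εs/(εs + |εd|) = 0.2/(0.2 + 2.1) = 2/23; seller share = |εd|/(εs + |εd|) = 21/23.
So producers capture 21/23 of the subsidy.

Producer share = 21/23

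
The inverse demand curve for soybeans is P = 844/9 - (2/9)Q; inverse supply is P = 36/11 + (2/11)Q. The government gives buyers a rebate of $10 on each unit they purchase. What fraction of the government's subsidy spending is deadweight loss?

Pre-subsidy: 844/9 - (2/9)Q = 36/11 + (2/11)Q gives Q* = 224 and P* = 44.
With the rebate, buyers effectively pay Pb = Ps − 10, where Ps is the price sellers receive.
On the curves, Pb = 844/9 - (2/9)Q and Ps = 36/11 + (2/11)Q; the wedge Ps − Pb = 10 gives 36/11 + (2/11)Q − (844/9 - (2/9)Q) = 10, so Q' = 248.75.
Then Pb = 844/9 − (2/9)·248.75 = 38.5 and Ps = 36/11 + (2/11)·248.75 = 48.5.
ΔCS = ½(224 + 248.75)(44 − 38.5) = 1300.0625; ΔPS = ½(224 + 248.75)(48.5 − 44) = 1063.6875.
Government spending = 10 × 248.75 = 2487.5.
DWL = ½ × 10 × (248.75 − 224) = 123.75; fraction = 123.75 / 2487.5 = 99/1990.

DWL / government spending = 99/1990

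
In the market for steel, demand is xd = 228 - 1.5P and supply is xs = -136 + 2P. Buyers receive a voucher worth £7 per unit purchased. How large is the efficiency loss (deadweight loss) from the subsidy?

Pre-subsidy: 228 - 1.5P = -136 + 2P gives P* = 104, x* = 72.
With the rebate, buyers effectively pay Pb = Ps − 7, where Ps is the price sellers receive.
Demand in terms of Ps becomes xd = 228 − 1.5(Ps − 7) = 238.5 - 1.5Ps. Setting this equal to supply: 238.5 - 1.5Ps = -136 + 2Ps, so Ps = 107.
Buyers pay Pb = 107 − 7 = 100; x' = -136 + 2·107 = 78.
The subsidy expands output by 78 − 72 = 6 past the efficient level; on those units the gap between marginal cost and willingness to pay runs from 0 up to 7.
DWL = ½ × 7 × 6 = 21.

Deadweight loss = £21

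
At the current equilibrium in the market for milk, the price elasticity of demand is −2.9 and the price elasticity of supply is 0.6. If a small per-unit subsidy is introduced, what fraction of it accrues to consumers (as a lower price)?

Consumer share = 6/35

For a small subsidy around the equilibrium, the benefit split depends on the relative slopes, which at a point are proportional to the elasticities.
Buyer share = εs/(εs + |εd|) = 0.6/(0.6 + 2.9) = 6/35; seller share = |εd|/(εs + |εd|) = 29/35.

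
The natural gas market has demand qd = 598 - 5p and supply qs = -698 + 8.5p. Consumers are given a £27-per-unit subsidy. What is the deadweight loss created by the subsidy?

Pre-subsidy: 598 - 5p = -698 + 8.5p gives p* = 96, q* = 118.
With the rebate, buyers effectively pay pb = ps − 27, where ps is the price sellers receive.
Demand in terms of ps becomes qd = 598 − 5(ps − 27) = 733 - 5ps. Setting this equal to supply: 733 - 5ps = -698 + 8.5ps, so ps = 106.
Buyers pay pb = 106 − 27 = 79; q' = -698 + 8.5·106 = 203.
The subsidy expands output by 203 − 118 = 85 past the efficient level; on those units the gap between marginal cost and willingness to pay runs from 0 up to 27.
DWL = ½ × 27 × 85 = 1147.5.

Deadweight loss = £1147.5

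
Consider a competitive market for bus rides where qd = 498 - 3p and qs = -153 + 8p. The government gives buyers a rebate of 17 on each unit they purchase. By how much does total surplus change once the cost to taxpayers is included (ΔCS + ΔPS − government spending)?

Net change in total surplus = -3468/11

Pre-subsidy: 498 - 3p = -153 + 8p gives p* = 651/11, q* = 3525/11.
With the rebate, buyers effectively pay pb = ps − 17, where ps is the price sellers receive.
Demand in terms of ps becomes qd = 498 − 3(ps − 17) = 549 - 3ps. Setting this equal to supply: 549 - 3ps = -153 + 8ps, so ps = 702/11.
Buyers pay pb = 702/11 − 17 = 515/11; q' = -153 + 8·(702/11) = 3933/11.
ΔCS = ½(3525/11 + 3933/11)(651/11 − 515/11) = 46104/11; ΔPS = ½(3525/11 + 3933/11)(702/11 − 651/11) = 17289/11.
Government spending = 17 × 3933/11 = 66861/11.
Net change = 46104/11 + 17289/11 − 66861/11 = -3468/11. The loss equals the DWL triangle ½·17·408/11.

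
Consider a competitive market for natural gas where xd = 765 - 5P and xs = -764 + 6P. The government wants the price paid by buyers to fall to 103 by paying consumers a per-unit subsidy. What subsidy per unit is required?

Required subsidy s = 66 per unit

At a buyer price of 103, quantity demanded is 765 − 5·103 = 250.
Sellers supply 250 only when they receive Ps with -764 + 6·Ps = 250, i.e. Ps = 169.
s = Ps − Pb = 169 − 103 = 66.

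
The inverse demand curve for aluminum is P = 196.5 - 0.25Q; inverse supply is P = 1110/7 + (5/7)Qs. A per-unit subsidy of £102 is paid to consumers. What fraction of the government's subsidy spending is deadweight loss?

Pre-subsidy: 196.5 - 0.25Q = 1110/7 + (5/7)Q gives Q* = 118/3 and P* = 560/3.
With the rebate, buyers effectively pay Pb = Ps − 102, where Ps is the price sellers receive.
On the curves, Pb = 196.5 - 0.25Q and Ps = 1110/7 + (5/7)Q; the wedge Ps − Pb = 102 gives 1110/7 + (5/7)Q − (196.5 - 0.25Q) = 102, so Q' = 1306/9.
Then Pb = 196.5 − 0.25·(1306/9) = 1442/9 and Ps = 1110/7 + (5/7)·(1306/9) = 2360/9.
ΔCS = ½(118/3 + 1306/9)(560/3 − 1442/9) = 197540/81; ΔPS = ½(118/3 + 1306/9)(2360/9 − 560/3) = 564400/81.
Government spending = 102 × 1306/9 = 44404/3.
DWL = ½ × 102 × (1306/9 − 118/3) = 16184/3; fraction = (16184/3) / (44404/3) = 238/653.

DWL / government spending = 238/653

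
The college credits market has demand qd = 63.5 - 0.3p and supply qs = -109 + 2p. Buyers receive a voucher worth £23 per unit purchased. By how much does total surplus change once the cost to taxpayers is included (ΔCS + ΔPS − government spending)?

Pre-subsidy: 63.5 - 0.3p = -109 + 2p gives p* = 75, q* = 41.
With the rebate, buyers effectively pay pb = ps − 23, where ps is the price sellers receive.
Demand in terms of ps becomes qd = 63.5 − 0.3(ps − 23) = 70.4 - 0.3ps. Setting this equal to supply: 70.4 - 0.3ps = -109 + 2ps, so ps = 78.
Buyers pay pb = 78 − 23 = 55; q' = -109 + 2·78 = 47.
ΔCS = ½(41 + 47)(75 − 55) = 880; ΔPS = ½(41 + 47)(78 − 75) = 132.
Government spending = 23 × 47 = 1081.
Net change = 880 + 132 − 1081 = -69. The loss equals the DWL triangle ½·23·6.

Net change in total surplus = -£69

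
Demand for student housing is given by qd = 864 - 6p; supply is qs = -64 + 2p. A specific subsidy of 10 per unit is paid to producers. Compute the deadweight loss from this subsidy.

Pre-subsidy: 864 - 6p = -64 + 2p gives p* = 116, q* = 168.
With the subsidy, sellers receive ps = pb + 10 for each unit, where pb is the price buyers pay.
Supply in terms of pb becomes qs = -64 + 2(pb + 10) = -44 + 2pb. Setting this equal to demand: 864 - 6pb = -44 + 2pb, so pb = 113.5.
Sellers receive ps = 113.5 + 10 = 123.5; q' = 864 − 6·113.5 = 183.
The subsidy expands output by 183 − 168 = 15 past the efficient level; on those units the gap between marginal cost and willingness to pay runs from 0 up to 10.
DWL = ½ × 10 × 15 = 75.

Deadweight loss = 75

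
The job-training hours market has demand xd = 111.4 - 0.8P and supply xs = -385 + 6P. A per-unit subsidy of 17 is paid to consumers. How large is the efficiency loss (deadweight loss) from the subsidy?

Deadweight loss = 102

Pre-subsidy: 111.4 - 0.8P = -385 + 6P gives P* = 73, x* = 53.
With the rebate, buyers effectively pay Pb = Ps − 17, where Ps is the price sellers receive.
Demand in terms of Ps becomes xd = 111.4 − 0.8(Ps − 17) = 125 - 0.8Ps. Setting this equal to supply: 125 - 0.8Ps = -385 + 6Ps, so Ps = 75.
Buyers pay Pb = 75 − 17 = 58; x' = -385 + 6·75 = 65.
The subsidy expands output by 65 − 53 = 12 past the efficient level; on those units the gap between marginal cost and willingness to pay runs from 0 up to 17.
DWL = ½ × 17 × 12 = 102.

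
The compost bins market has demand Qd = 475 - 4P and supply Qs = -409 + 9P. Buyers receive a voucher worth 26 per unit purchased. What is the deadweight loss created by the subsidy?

Pre-subsidy: 475 - 4P = -409 + 9P gives P* = 68, Q* = 203.
With the rebate, buyers effectively pay Pb = Ps − 26, where Ps is the price sellers receive.
Demand in terms of Ps becomes Qd = 475 − 4(Ps − 26) = 579 - 4Ps. Setting this equal to supply: 579 - 4Ps = -409 + 9Ps, so Ps = 76.
Buyers pay Pb = 76 − 26 = 50; Q' = -409 + 9·76 = 275.
The subsidy expands output by 275 − 203 = 72 past the efficient level; on those units the gap between marginal cost and willingness to pay runs from 0 up to 26.
DWL = ½ × 26 × 72 = 936.

Deadweight loss = 936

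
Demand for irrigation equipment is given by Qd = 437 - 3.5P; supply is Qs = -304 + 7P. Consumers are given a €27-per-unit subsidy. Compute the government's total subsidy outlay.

Pre-subsidy: 437 - 3.5P = -304 + 7P gives P* = 494/7, Q* = 190.
With the rebate, buyers effectively pay Pb = Ps − 27, where Ps is the price sellers receive.
Demand in terms of Ps becomes Qd = 437 − 3.5(Ps − 27) = 531.5 - 3.5Ps. Setting this equal to supply: 531.5 - 3.5Ps = -304 + 7Ps, so Ps = 557/7.
Buyers pay Pb = 557/7 − 27 = 368/7; Q' = -304 + 7·(557/7) = 253.
Government outlay = subsidy × quantity = 27 × 253 = 6831.

Government cost = €6831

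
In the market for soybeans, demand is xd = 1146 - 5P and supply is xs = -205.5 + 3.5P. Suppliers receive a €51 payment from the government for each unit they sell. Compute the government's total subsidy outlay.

Pre-subsidy: 1146 - 5P = -205.5 + 3.5P gives P* = 159, x* = 351.
With the subsidy, sellers receive Ps = Pb + 51 for each unit, where Pb is the price buyers pay.
Supply in terms of Pb becomes xs = -205.5 + 3.5(Pb + 51) = -27 + 3.5Pb. Setting this equal to demand: 1146 - 5Pb = -27 + 3.5Pb, so Pb = 138.
Sellers receive Ps = 138 + 51 = 189; x' = 1146 − 5·138 = 456.
Government outlay = subsidy × quantity = 51 × 456 = 23256.

Government cost = €23256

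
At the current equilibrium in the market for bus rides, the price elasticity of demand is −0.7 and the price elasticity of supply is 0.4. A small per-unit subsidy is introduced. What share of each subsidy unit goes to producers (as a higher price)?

For a small subsidy around the equilibrium, the benefit split depends on the relative slopes, which at a point are proportional to the elasticities.
Buyer share = εs/(εs + |εd|) = 0.4/(0.4 + 0.7) = 4/11; seller share = |εd|/(εs + |εd|) = 7/11.
So producers capture 7/11 of the subsidy.

Producer share = 7/11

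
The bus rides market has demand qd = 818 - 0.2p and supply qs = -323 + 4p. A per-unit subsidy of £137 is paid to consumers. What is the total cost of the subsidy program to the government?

Pre-subsidy: 818 - 0.2p = -323 + 4p gives p* = 815/3, q* = 2291/3.
With the rebate, buyers effectively pay pb = ps − 137, where ps is the price sellers receive.
Demand in terms of ps becomes qd = 818 − 0.2(ps − 137) = 845.4 - 0.2ps. Setting this equal to supply: 845.4 - 0.2ps = -323 + 4ps, so ps = 5842/21.
Buyers pay pb = 5842/21 − 137 = 2965/21; q' = -323 + 4·(5842/21) = 16585/21.
Government outlay = subsidy × quantity = 137 × 16585/21 = 2272145/21.

Government cost = 2272145/21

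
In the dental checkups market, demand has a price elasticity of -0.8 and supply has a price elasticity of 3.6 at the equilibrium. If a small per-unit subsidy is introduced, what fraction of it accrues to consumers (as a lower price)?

For a small subsidy around the equilibrium, the benefit split depends on the relative slopes, which at a point are proportional to the elasticities.
Buyer share = εs/(εs + |εd|) = 3.6/(3.6 + 0.8) = 9/11; seller share = |εd|/(εs + |εd|) = 2/11.

Consumer share = 9/11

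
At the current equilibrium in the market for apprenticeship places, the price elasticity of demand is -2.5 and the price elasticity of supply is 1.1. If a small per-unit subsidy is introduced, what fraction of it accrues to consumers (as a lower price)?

For a small subsidy around the equilibrium, the benefit split depends on the relative slopes, which at a point are proportional to the elasticities.
Buyer share = εs/(εs + |εd|) = 1.1/(1.1 + 2.5) = 11/36; seller share = |εd|/(εs + |εd|) = 25/36.

Consumer share = 11/36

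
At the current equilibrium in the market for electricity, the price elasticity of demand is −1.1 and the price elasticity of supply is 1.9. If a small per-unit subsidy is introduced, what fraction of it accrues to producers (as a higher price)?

For a small subsidy around the equilibrium, the benefit split depends on the relative slopes, which at a point are proportional to the elasticities.
Buyer share = εs/(εs + |εd|) = 1.9/(1.9 + 1.1) = 19/30; seller share = |εd|/(εs + |εd|) = 11/30.
So producers capture 11/30 of the subsidy.

Producer share = 11/30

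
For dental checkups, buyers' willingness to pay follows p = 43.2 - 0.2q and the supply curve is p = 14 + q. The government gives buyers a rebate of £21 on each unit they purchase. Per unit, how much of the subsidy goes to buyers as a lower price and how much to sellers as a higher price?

Pre-subsidy: 43.2 - 0.2q = 14 + q gives q* = 73/3 and p* = 115/3.
With the rebate, buyers effectively pay pb = ps − 21, where ps is the price sellers receive.
On the curves, pb = 43.2 - 0.2q and ps = 14 + q; the wedge ps − pb = 21 gives 14 + q − (43.2 - 0.2q) = 21, so q' = 251/6.
Then pb = 43.2 − 0.2·(251/6) = 209/6 and ps = 14 + 1·(251/6) = 335/6.
Buyers' price falls by p* − pb = 115/3 − 209/6 = 3.5; sellers' price rises by ps − p* = 335/6 − 115/3 = 17.5.

Buyers gain £3.5 per unit; sellers gain £17.5 per unit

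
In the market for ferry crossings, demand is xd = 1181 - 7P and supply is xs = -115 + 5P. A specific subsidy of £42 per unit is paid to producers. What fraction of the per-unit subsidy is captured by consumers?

Consumer share = 5/12

Pre-subsidy: 1181 - 7P = -115 + 5P gives P* = 108, x* = 425.
With the subsidy, sellers receive Ps = Pb + 42 for each unit, where Pb is the price buyers pay.
Supply in terms of Pb becomes xs = -115 + 5(Pb + 42) = 95 + 5Pb. Setting this equal to demand: 1181 - 7Pb = 95 + 5Pb, so Pb = 90.5.
Sellers receive Ps = 90.5 + 42 = 132.5; x' = 1181 − 7·90.5 = 547.5.
Buyers' price falls by P* − Pb = 108 − 90.5 = 17.5; sellers' price rises by Ps − P* = 132.5 − 108 = 24.5.
So consumers capture 17.5/42 = 5/12 of each unit of subsidy.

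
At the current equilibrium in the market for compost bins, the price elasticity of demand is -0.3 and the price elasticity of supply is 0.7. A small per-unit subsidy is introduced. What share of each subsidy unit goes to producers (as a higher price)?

Producer share = 0.3

For a small subsidy around the equilibrium, the benefit split depends on the relative slopes, which at a point are proportional to the elasticities.
Buyer share = εs/(εs + |εd|) = 0.7/(0.7 + 0.3) = 0.7; seller share = |εd|/(εs + |εd|) = 0.3.
So producers capture 0.3 of the subsidy.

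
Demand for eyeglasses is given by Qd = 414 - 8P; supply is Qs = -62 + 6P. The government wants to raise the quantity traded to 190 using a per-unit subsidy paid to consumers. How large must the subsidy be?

Required subsidy s = 14 per unit

At Q = 190, invert demand for the buyer price: Pb = (414 − 190)/8 = 28; invert supply for the seller price: Ps = (190 − (-62))/6 = 42.
The subsidy must fill the gap: s = Ps − Pb = 42 − 28 = 14.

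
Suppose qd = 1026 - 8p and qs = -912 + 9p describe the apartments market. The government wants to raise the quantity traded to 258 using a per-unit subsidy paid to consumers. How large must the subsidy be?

At q = 258, invert demand for the buyer price: pb = (1026 − 258)/8 = 96; invert supply for the seller price: ps = (258 − (-912))/9 = 130.
The subsidy must fill the gap: s = ps − pb = 130 − 96 = 34.

Required subsidy s = 34 per unit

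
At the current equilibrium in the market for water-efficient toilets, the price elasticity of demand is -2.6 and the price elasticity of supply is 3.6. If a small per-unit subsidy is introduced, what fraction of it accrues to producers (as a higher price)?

Producer share = 13/31

For a small subsidy around the equilibrium, the benefit split depends on the relative slopes, which at a point are proportional to the elasticities.
Buyer share = εs/(εs + |εd|) = 3.6/(3.6 + 2.6) = 18/31; seller share = |εd|/(εs + |εd|) = 13/31.
So producers capture 13/31 of the subsidy.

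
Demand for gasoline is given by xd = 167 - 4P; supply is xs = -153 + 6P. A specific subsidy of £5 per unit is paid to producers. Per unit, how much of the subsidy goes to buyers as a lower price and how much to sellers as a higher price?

Pre-subsidy: 167 - 4P = -153 + 6P gives P* = 32, x* = 39.
With the subsidy, sellers receive Ps = Pb + 5 for each unit, where Pb is the price buyers pay.
Supply in terms of Pb becomes xs = -153 + 6(Pb + 5) = -123 + 6Pb. Setting this equal to demand: 167 - 4Pb = -123 + 6Pb, so Pb = 29.
Sellers receive Ps = 29 + 5 = 34; x' = 167 − 4·29 = 51.
Buyers' price falls by P* − Pb = 32 − 29 = 3; sellers' price rises by Ps − P* = 34 − 32 = 2.

Buyers gain £3 per unit; sellers gain £2 per unit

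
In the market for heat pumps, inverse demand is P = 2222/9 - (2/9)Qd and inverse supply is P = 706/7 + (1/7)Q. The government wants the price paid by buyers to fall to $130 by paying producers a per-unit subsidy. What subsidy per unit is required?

Required subsidy s = $46 per unit

At a buyer price of 130, quantity demanded is 1111 − 4.5·130 = 526.
Sellers supply 526 only when they receive Ps = 706/7 + (1/7)·526 = 176.
s = Ps − Pb = 176 − 130 = 46.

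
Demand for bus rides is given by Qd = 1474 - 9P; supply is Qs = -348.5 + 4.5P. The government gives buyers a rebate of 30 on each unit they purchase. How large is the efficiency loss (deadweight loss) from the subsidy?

Pre-subsidy: 1474 - 9P = -348.5 + 4.5P gives P* = 135, Q* = 259.
With the rebate, buyers effectively pay Pb = Ps − 30, where Ps is the price sellers receive.
Demand in terms of Ps becomes Qd = 1474 − 9(Ps − 30) = 1744 - 9Ps. Setting this equal to supply: 1744 - 9Ps = -348.5 + 4.5Ps, so Ps = 155.
Buyers pay Pb = 155 − 30 = 125; Q' = -348.5 + 4.5·155 = 349.
The subsidy expands output by 349 − 259 = 90 past the efficient level; on those units the gap between marginal cost and willingness to pay runs from 0 up to 30.
DWL = ½ × 30 × 90 = 1350.

Deadweight loss = 1350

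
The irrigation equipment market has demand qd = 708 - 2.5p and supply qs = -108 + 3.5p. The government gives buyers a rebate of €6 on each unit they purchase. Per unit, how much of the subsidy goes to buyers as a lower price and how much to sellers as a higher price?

Buyers gain €3.5 per unit; sellers gain €2.5 per unit

Pre-subsidy: 708 - 2.5p = -108 + 3.5p gives p* = 136, q* = 368.
With the rebate, buyers effectively pay pb = ps − 6, where ps is the price sellers receive.
Demand in terms of ps becomes qd = 708 − 2.5(ps − 6) = 723 - 2.5ps. Setting this equal to supply: 723 - 2.5ps = -108 + 3.5ps, so ps = 138.5.
Buyers pay pb = 138.5 − 6 = 132.5; q' = -108 + 3.5·138.5 = 376.75.
Buyers' price falls by p* − pb = 136 − 132.5 = 3.5; sellers' price rises by ps − p* = 138.5 − 136 = 2.5.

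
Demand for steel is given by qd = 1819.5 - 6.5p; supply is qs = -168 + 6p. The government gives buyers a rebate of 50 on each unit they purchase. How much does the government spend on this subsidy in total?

Pre-subsidy: 1819.5 - 6.5p = -168 + 6p gives p* = 159, q* = 786.
With the rebate, buyers effectively pay pb = ps − 50, where ps is the price sellers receive.
Demand in terms of ps becomes qd = 1819.5 − 6.5(ps − 50) = 2144.5 - 6.5ps. Setting this equal to supply: 2144.5 - 6.5ps = -168 + 6ps, so ps = 185.
Buyers pay pb = 185 − 50 = 135; q' = -168 + 6·185 = 942.
Government outlay = subsidy × quantity = 50 × 942 = 47100.

Government cost = 47100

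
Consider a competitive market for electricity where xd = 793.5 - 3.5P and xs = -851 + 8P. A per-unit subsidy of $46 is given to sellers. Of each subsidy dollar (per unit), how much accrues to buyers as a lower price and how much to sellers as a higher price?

Pre-subsidy: 793.5 - 3.5P = -851 + 8P gives P* = 143, x* = 293.
With the subsidy, sellers receive Ps = Pb + 46 for each unit, where Pb is the price buyers pay.
Supply in terms of Pb becomes xs = -851 + 8(Pb + 46) = -483 + 8Pb. Setting this equal to demand: 793.5 - 3.5Pb = -483 + 8Pb, so Pb = 111.
Sellers receive Ps = 111 + 46 = 157; x' = 793.5 − 3.5·111 = 405.
Buyers' price falls by P* − Pb = 143 − 111 = 32; sellers' price rises by Ps − P* = 157 − 143 = 14.

Buyers gain $32 per unit; sellers gain $14 per unit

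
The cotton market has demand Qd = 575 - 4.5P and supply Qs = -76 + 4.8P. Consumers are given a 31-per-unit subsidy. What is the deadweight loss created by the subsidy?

Deadweight loss = 1116

Pre-subsidy: 575 - 4.5P = -76 + 4.8P gives P* = 70, Q* = 260.
With the rebate, buyers effectively pay Pb = Ps − 31, where Ps is the price sellers receive.
Demand in terms of Ps becomes Qd = 575 − 4.5(Ps − 31) = 714.5 - 4.5Ps. Setting this equal to supply: 714.5 - 4.5Ps = -76 + 4.8Ps, so Ps = 85.
Buyers pay Pb = 85 − 31 = 54; Q' = -76 + 4.8·85 = 332.
The subsidy expands output by 332 − 260 = 72 past the efficient level; on those units the gap between marginal cost and willingness to pay runs from 0 up to 31.
DWL = ½ × 31 × 72 = 1116.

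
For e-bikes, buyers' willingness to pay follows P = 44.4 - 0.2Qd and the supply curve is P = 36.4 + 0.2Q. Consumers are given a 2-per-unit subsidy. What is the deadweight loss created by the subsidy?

Deadweight loss = 5

Pre-subsidy: 44.4 - 0.2Q = 36.4 + 0.2Q gives Q* = 20 and P* = 40.4.
With the rebate, buyers effectively pay Pb = Ps − 2, where Ps is the price sellers receive.
On the curves, Pb = 44.4 - 0.2Q and Ps = 36.4 + 0.2Q; the wedge Ps − Pb = 2 gives 36.4 + 0.2Q − (44.4 - 0.2Q) = 2, so Q' = 25.
Then Pb = 44.4 − 0.2·25 = 39.4 and Ps = 36.4 + 0.2·25 = 41.4.
The subsidy expands output by 25 − 20 = 5 past the efficient level; on those units the gap between marginal cost and willingness to pay runs from 0 up to 2.
DWL = ½ × 2 × 5 = 5.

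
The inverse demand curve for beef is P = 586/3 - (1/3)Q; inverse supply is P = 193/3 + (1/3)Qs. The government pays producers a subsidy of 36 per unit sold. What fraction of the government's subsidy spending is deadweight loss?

Pre-subsidy: 586/3 - (1/3)Q = 193/3 + (1/3)Q gives Q* = 196.5 and P* = 779/6.
With the subsidy, sellers receive Ps = Pb + 36 for each unit, where Pb is the price buyers pay.
On the curves, Pb = 586/3 - (1/3)Q and Ps = 193/3 + (1/3)Q; the wedge Ps − Pb = 36 gives 193/3 + (1/3)Q − (586/3 - (1/3)Q) = 36, so Q' = 250.5.
Then Pb = 586/3 − (1/3)·250.5 = 671/6 and Ps = 193/3 + (1/3)·250.5 = 887/6.
ΔCS = ½(196.5 + 250.5)(779/6 − 671/6) = 4023; ΔPS = ½(196.5 + 250.5)(887/6 − 779/6) = 4023.
Government spending = 36 × 250.5 = 9018.
DWL = ½ × 36 × (250.5 − 196.5) = 972; fraction = 972 / 9018 = 18/167.

DWL / government spending = 18/167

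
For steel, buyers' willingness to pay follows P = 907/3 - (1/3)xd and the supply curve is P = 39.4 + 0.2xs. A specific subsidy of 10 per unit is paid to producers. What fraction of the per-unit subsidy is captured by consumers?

Consumer share = 0.625

Pre-subsidy: 907/3 - (1/3)x = 39.4 + 0.2x gives x* = 493 and P* = 138.
With the subsidy, sellers receive Ps = Pb + 10 for each unit, where Pb is the price buyers pay.
On the curves, Pb = 907/3 - (1/3)x and Ps = 39.4 + 0.2x; the wedge Ps − Pb = 10 gives 39.4 + 0.2x − (907/3 - (1/3)x) = 10, so x' = 511.75.
Then Pb = 907/3 − (1/3)·511.75 = 131.75 and Ps = 39.4 + 0.2·511.75 = 141.75.
Buyers' price falls by P* − Pb = 138 − 131.75 = 6.25; sellers' price rises by Ps − P* = 141.75 − 138 = 3.75.
So consumers capture 6.25/10 = 0.625 of each unit of subsidy.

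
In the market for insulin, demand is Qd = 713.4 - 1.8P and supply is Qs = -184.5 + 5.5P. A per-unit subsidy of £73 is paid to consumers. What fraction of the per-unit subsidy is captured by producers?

Pre-subsidy: 713.4 - 1.8P = -184.5 + 5.5P gives P* = 123, Q* = 492.
With the rebate, buyers effectively pay Pb = Ps − 73, where Ps is the price sellers receive.
Demand in terms of Ps becomes Qd = 713.4 − 1.8(Ps − 73) = 844.8 - 1.8Ps. Setting this equal to supply: 844.8 - 1.8Ps = -184.5 + 5.5Ps, so Ps = 141.
Buyers pay Pb = 141 − 73 = 68; Q' = -184.5 + 5.5·141 = 591.
Buyers' price falls by P* − Pb = 123 − 68 = 55; sellers' price rises by Ps − P* = 141 − 123 = 18.
So producers capture 18/73 = 18/73 of each unit of subsidy.

Producer share = 18/73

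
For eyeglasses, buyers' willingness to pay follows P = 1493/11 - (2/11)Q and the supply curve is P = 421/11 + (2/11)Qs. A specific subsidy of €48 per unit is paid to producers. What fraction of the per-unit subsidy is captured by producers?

Pre-subsidy: 1493/11 - (2/11)Q = 421/11 + (2/11)Q gives Q* = 268 and P* = 87.
With the subsidy, sellers receive Ps = Pb + 48 for each unit, where Pb is the price buyers pay.
On the curves, Pb = 1493/11 - (2/11)Q and Ps = 421/11 + (2/11)Q; the wedge Ps − Pb = 48 gives 421/11 + (2/11)Q − (1493/11 - (2/11)Q) = 48, so Q' = 400.
Then Pb = 1493/11 − (2/11)·400 = 63 and Ps = 421/11 + (2/11)·400 = 111.
Buyers' price falls by P* − Pb = 87 − 63 = 24; sellers' price rises by Ps − P* = 111 − 87 = 24.
So producers capture 24/48 = 0.5 of each unit of subsidy.

Producer share = 0.5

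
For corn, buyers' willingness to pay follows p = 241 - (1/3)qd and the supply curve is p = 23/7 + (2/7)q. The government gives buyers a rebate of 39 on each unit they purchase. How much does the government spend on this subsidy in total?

Pre-subsidy: 241 - (1/3)q = 23/7 + (2/7)q gives q* = 384 and p* = 113.
With the rebate, buyers effectively pay pb = ps − 39, where ps is the price sellers receive.
On the curves, pb = 241 - (1/3)q and ps = 23/7 + (2/7)q; the wedge ps − pb = 39 gives 23/7 + (2/7)q − (241 - (1/3)q) = 39, so q' = 447.
Then pb = 241 − (1/3)·447 = 92 and ps = 23/7 + (2/7)·447 = 131.
Government outlay = subsidy × quantity = 39 × 447 = 17433.

Government cost = 17433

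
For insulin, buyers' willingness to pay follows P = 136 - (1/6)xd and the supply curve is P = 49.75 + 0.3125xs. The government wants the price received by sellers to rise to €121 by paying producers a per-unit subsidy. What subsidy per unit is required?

Required subsidy s = €23 per unit

At a seller price of 121, quantity supplied is -159.2 + 3.2·121 = 228.
Buyers absorb 228 only when they pay Pb = 136 − (1/6)·228 = 98.
s = Ps − Pb = 121 − 98 = 23.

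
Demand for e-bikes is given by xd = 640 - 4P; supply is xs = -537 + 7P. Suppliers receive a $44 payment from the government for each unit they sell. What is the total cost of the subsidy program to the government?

Pre-subsidy: 640 - 4P = -537 + 7P gives P* = 107, x* = 212.
With the subsidy, sellers receive Ps = Pb + 44 for each unit, where Pb is the price buyers pay.
Supply in terms of Pb becomes xs = -537 + 7(Pb + 44) = -229 + 7Pb. Setting this equal to demand: 640 - 4Pb = -229 + 7Pb, so Pb = 79.
Sellers receive Ps = 79 + 44 = 123; x' = 640 − 4·79 = 324.
Government outlay = subsidy × quantity = 44 × 324 = 14256.

Government cost = $14256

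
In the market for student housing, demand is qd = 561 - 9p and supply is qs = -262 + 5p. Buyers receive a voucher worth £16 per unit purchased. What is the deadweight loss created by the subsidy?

Deadweight loss = 2880/7

Pre-subsidy: 561 - 9p = -262 + 5p gives p* = 823/14, q* = 447/14.
With the rebate, buyers effectively pay pb = ps − 16, where ps is the price sellers receive.
Demand in terms of ps becomes qd = 561 − 9(ps − 16) = 705 - 9ps. Setting this equal to supply: 705 - 9ps = -262 + 5ps, so ps = 967/14.
Buyers pay pb = 967/14 − 16 = 743/14; q' = -262 + 5·(967/14) = 1167/14.
The subsidy expands output by 1167/14 − 447/14 = 360/7 past the efficient level; on those units the gap between marginal cost and willingness to pay runs from 0 up to 16.
DWL = ½ × 16 × 360/7 = 2880/7.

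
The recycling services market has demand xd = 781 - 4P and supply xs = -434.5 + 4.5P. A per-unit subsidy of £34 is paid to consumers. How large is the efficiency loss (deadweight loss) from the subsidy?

Pre-subsidy: 781 - 4P = -434.5 + 4.5P gives P* = 143, x* = 209.
With the rebate, buyers effectively pay Pb = Ps − 34, where Ps is the price sellers receive.
Demand in terms of Ps becomes xd = 781 − 4(Ps − 34) = 917 - 4Ps. Setting this equal to supply: 917 - 4Ps = -434.5 + 4.5Ps, so Ps = 159.
Buyers pay Pb = 159 − 34 = 125; x' = -434.5 + 4.5·159 = 281.
The subsidy expands output by 281 − 209 = 72 past the efficient level; on those units the gap between marginal cost and willingness to pay runs from 0 up to 34.
DWL = ½ × 34 × 72 = 1224.

Deadweight loss = £1224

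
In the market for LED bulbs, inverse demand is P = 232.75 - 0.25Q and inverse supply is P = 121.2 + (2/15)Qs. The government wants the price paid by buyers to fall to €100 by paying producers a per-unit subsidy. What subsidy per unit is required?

Required subsidy s = €92 per unit

At a buyer price of 100, quantity demanded is 931 − 4·100 = 531.
Sellers supply 531 only when they receive Ps = 121.2 + (2/15)·531 = 192.
s = Ps − Pb = 192 − 100 = 92.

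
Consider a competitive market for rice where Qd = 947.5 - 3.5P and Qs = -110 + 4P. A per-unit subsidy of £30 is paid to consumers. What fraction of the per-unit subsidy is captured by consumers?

Consumer share = 8/15

Pre-subsidy: 947.5 - 3.5P = -110 + 4P gives P* = 141, Q* = 454.
With the rebate, buyers effectively pay Pb = Ps − 30, where Ps is the price sellers receive.
Demand in terms of Ps becomes Qd = 947.5 − 3.5(Ps − 30) = 1052.5 - 3.5Ps. Setting this equal to supply: 1052.5 - 3.5Ps = -110 + 4Ps, so Ps = 155.
Buyers pay Pb = 155 − 30 = 125; Q' = -110 + 4·155 = 510.
Buyers' price falls by P* − Pb = 141 − 125 = 16; sellers' price rises by Ps − P* = 155 − 141 = 14.
So consumers capture 16/30 = 8/15 of each unit of subsidy.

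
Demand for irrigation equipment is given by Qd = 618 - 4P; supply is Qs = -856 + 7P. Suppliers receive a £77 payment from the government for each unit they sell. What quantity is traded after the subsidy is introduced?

Q' = 278

Pre-subsidy: 618 - 4P = -856 + 7P gives P* = 134, Q* = 82.
With the subsidy, sellers receive Ps = Pb + 77 for each unit, where Pb is the price buyers pay.
Supply in terms of Pb becomes Qs = -856 + 7(Pb + 77) = -317 + 7Pb. Setting this equal to demand: 618 - 4Pb = -317 + 7Pb, so Pb = 85.
Sellers receive Ps = 85 + 77 = 162; Q' = 618 − 4·85 = 278.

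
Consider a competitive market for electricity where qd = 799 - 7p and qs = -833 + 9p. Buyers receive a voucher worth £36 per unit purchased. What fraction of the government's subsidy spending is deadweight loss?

DWL / government spending = 567/1814

Pre-subsidy: 799 - 7p = -833 + 9p gives p* = 102, q* = 85.
With the rebate, buyers effectively pay pb = ps − 36, where ps is the price sellers receive.
Demand in terms of ps becomes qd = 799 − 7(ps − 36) = 1051 - 7ps. Setting this equal to supply: 1051 - 7ps = -833 + 9ps, so ps = 117.75.
Buyers pay pb = 117.75 − 36 = 81.75; q' = -833 + 9·117.75 = 226.75.
ΔCS = ½(85 + 226.75)(102 − 81.75) = 3156.46875; ΔPS = ½(85 + 226.75)(117.75 − 102) = 2455.03125.
Government spending = 36 × 226.75 = 8163.
DWL = ½ × 36 × (226.75 − 85) = 2551.5; fraction = 2551.5 / 8163 = 567/1814.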